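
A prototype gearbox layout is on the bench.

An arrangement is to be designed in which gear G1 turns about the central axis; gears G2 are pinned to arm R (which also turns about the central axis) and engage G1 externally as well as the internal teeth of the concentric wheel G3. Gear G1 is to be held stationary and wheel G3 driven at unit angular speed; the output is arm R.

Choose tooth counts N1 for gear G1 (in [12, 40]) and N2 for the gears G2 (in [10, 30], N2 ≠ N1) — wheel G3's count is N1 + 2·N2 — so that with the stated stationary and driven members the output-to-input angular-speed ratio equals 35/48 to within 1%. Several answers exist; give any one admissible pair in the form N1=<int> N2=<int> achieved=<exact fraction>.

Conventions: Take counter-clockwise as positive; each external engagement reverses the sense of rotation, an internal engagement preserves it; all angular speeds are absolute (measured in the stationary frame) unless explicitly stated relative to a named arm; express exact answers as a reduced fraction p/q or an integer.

design class (target 35/48): planetary set
Willis with ω_sun = 0: ω_arm/ω_ring = N3/(N1+N3); set equal to 35/48  ⇒  N3/N1 = (35/48)/(1 − 35/48) = 35/13
N3 = N1 + 2·N2  ⇒  N2/N1 = (N3/N1 − 1)/2 = (35/13 − 1)/2 = 11/13
smallest multiple with N1 ≥ 12 and N2 ≥ 10: k = 1  ⇒  N1 = 1·13 = 13, N2 = 1·11 = 11 (N1 ≤ 40, N2 ≤ 30, N2 ≠ N1 ✓), N3 = 13 + 2·11 = 35
check: N3/(N1+N3) with N1 = 13, N3 = 35 gives 35/48; |achieved − target| = 0 ≤ 7/960 ✓

N1=13 N2=11 achieved=35/48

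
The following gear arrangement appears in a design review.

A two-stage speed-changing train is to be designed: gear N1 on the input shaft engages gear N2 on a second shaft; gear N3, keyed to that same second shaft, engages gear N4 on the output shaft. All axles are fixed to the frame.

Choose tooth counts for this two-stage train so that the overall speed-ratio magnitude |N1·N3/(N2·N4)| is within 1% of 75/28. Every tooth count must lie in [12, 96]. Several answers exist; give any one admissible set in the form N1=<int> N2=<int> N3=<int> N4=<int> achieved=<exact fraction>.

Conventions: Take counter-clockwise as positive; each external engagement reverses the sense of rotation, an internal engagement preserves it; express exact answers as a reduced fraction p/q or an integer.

design class (target 75/28): fixed-axis compound train
target = 75/28 in lowest terms: an exact hit needs N1·N3 = k·75 and N2·N4 = k·28 for one integer k, every count in [12, 96]; additionally prefer no 1:1 stage (N1 ≠ N2, N3 ≠ N4)
k = 1…5: no 1:1-free in-range split of k·75 and k·28 into factor pairs; take k = 6
k = 6: N1·N3 = 450 = 15·30, N2·N4 = 168 = 12·14
achieved = 15·30/(12·14) = 75/28; |achieved − target| = 0 ≤ 3/112 ✓

N1=15 N2=12 N3=30 N4=14 achieved=75/28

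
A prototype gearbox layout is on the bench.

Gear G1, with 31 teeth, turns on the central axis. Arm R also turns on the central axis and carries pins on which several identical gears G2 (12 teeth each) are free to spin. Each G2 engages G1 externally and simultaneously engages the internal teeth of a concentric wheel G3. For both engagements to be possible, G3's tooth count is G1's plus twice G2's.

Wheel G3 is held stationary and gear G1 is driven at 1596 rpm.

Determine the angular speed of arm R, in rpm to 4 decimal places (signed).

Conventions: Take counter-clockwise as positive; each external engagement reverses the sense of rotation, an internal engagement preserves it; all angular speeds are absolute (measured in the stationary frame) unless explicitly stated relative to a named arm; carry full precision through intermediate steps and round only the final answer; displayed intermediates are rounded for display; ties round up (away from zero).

class = planetary set [G3 = 31+2·12 = 55; Willis about the carrier]
normalise by the input: solve with ω_sun = 1, then scale by 1596 rpm
ring teeth: 31 + 2·12 = 55
31(ω_sun−ω_arm) = −55(ω_ring−ω_arm),  ω_ring = 0, ω_sun = 1
31(1−ω_arm) = −55(0−ω_arm)  ⇒  86·ω_arm = 31  ⇒  ω_arm = 31/86
scale: ω_arm = 31/86 × 1596 rpm = +575.3023 rpm

+575.3023 rpm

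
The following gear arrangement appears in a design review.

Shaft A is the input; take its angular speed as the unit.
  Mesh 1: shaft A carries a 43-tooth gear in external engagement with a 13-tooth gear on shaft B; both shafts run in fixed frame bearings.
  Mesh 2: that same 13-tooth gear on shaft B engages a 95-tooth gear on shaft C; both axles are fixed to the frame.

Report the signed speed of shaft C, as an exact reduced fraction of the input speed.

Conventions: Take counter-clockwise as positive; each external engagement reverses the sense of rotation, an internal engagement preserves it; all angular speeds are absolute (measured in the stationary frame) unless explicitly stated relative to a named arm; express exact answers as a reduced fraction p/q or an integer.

2-mesh fixed-axis compound train (all bearings frame-fixed)
mesh 1 [43T→13T]: |ω|/ω_in = 1×43/13 = 43/13, sense flips to −
mesh 2 [13T→95T]: |ω|/ω_in = (43/13)×13/95 = 43/95, sense flips to +
signed output speed (× input speed) = 43/95

43/95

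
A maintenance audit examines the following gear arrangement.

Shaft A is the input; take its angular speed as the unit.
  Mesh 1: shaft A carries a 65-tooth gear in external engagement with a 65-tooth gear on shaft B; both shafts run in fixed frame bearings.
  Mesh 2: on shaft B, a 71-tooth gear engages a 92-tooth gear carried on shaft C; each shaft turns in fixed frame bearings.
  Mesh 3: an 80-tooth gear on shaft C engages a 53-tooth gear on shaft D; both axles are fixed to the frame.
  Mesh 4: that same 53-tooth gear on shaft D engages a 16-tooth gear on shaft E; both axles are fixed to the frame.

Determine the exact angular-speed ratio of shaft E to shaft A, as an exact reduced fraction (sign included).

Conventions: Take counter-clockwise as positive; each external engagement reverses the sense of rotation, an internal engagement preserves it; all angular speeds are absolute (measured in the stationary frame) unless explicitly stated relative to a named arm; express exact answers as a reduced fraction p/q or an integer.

class = fixed-axis compound train [4 meshes; 4 ratios multiply, 4 sense flips]
mesh 1 [65T→65T]: running ratio 1, sense −
mesh 2 [71T→92T]: running ratio 71/92, sense +
mesh 3 [80T→53T]: running ratio 1420/1219, sense −
mesh 4 [53T→16T]: running ratio 355/92, sense +
ω_out/ω_in = 355/92

355/92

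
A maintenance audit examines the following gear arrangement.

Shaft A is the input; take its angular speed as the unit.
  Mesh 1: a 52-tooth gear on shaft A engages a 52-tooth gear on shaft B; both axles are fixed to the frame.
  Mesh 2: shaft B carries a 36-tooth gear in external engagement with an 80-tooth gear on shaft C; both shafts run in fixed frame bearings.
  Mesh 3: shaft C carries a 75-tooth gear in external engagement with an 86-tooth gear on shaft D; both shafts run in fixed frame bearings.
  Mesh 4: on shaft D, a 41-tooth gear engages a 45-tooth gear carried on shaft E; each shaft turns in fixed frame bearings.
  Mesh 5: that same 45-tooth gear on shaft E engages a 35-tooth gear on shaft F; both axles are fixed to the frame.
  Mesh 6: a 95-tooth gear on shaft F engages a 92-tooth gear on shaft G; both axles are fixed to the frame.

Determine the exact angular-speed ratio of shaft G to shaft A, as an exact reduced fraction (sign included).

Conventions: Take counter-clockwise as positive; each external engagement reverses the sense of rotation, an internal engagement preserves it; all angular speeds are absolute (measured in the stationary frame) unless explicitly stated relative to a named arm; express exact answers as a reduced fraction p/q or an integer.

105165/221536

class = fixed-axis compound train [6 meshes; 6 ratios multiply, 6 sense flips]
mesh 1 [52T→52T]: running ratio 1, sense −
mesh 2 [36T→80T]: running ratio 9/20, sense +
mesh 3 [75T→86T]: running ratio 135/344, sense −
mesh 4 [41T→45T]: running ratio 123/344, sense +
mesh 5 [45T→35T]: running ratio 1107/2408, sense −
mesh 6 [95T→92T]: running ratio 105165/221536, sense +
ω_out/ω_in = 105165/221536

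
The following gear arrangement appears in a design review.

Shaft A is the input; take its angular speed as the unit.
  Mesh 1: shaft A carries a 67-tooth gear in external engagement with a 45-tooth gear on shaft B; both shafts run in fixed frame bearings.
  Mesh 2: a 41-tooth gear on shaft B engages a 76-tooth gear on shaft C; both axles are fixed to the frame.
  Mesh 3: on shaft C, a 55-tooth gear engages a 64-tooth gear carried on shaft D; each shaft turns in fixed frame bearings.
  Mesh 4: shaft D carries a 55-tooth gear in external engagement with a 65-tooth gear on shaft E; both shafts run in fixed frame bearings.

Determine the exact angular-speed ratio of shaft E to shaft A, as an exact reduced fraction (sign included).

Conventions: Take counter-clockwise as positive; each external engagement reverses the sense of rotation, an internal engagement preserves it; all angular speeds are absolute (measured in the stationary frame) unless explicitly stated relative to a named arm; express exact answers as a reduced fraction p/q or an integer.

332387/569088

class = fixed-axis compound train [4 meshes; 4 ratios multiply, 4 sense flips]
mesh 1 [67T→45T]: running ratio 67/45, sense −
mesh 2 [41T→76T]: running ratio 2747/3420, sense +
mesh 3 [55T→64T]: running ratio 30217/43776, sense −
mesh 4 [55T→65T]: running ratio 332387/569088, sense +
ω_out/ω_in = 332387/569088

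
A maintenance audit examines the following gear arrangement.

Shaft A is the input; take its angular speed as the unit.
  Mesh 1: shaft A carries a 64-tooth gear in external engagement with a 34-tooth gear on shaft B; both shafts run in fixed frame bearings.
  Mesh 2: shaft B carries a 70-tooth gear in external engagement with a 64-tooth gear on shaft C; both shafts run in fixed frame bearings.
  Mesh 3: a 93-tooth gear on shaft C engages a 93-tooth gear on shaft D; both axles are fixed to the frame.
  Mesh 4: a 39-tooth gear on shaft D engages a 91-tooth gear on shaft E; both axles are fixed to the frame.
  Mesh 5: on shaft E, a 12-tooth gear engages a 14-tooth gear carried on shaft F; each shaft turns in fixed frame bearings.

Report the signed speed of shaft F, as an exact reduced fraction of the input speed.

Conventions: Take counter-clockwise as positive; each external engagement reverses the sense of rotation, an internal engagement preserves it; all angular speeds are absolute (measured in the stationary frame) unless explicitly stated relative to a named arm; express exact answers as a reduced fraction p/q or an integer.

5-mesh fixed-axis compound train (all bearings frame-fixed)
mesh 1 [64T→34T]: |ω|/ω_in = 1×64/34 = 32/17, sense flips to −
mesh 2 [70T→64T]: |ω|/ω_in = (32/17)×70/64 = 35/17, sense flips to +
mesh 3 [93T→93T]: |ω|/ω_in = (35/17)×93/93 = 35/17, sense flips to −
mesh 4 [39T→91T]: |ω|/ω_in = (35/17)×39/91 = 15/17, sense flips to +
mesh 5 [12T→14T]: |ω|/ω_in = (15/17)×12/14 = 90/119, sense flips to −
signed output speed (× input speed) = -90/119

-90/119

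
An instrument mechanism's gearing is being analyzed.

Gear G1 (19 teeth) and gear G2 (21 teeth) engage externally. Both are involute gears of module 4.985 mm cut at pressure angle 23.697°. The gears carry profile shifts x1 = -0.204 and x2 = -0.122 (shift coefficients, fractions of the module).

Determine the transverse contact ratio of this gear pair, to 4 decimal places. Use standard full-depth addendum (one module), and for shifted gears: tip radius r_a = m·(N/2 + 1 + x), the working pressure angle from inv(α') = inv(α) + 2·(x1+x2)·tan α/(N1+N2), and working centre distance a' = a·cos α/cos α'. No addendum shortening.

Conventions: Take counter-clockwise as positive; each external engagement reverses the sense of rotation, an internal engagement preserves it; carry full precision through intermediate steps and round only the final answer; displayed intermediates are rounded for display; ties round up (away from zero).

single-mesh involute tooth geometry (19T engaging 21T at module 4.985)
base radii: r_b1 = 43.364488, r_b2 = 47.929171
tip radii: r_a1 = 51.325560, r_a2 = 56.719330
inv(α') = inv(23.697°) + 2·(-0.204-0.122)·tan α/(19+21) = 0.01816201  ⇒  α' = 21.31259°
a' = a·cos α / cos α' = 99.7000·cos 23.697°/cos 21.31259° = 97.995432
action lengths: √(r_a1²−r_b1²) = 27.456043, √(r_a2²−r_b2²) = 30.329474
base pitch p_b = π·m·cos α = 14.340374
CR = (27.456043 + 30.329474 − 97.995432·sin 21.31259°)/14.340374 = 1.545879
contact ratio ≈ 1.5459

1.5459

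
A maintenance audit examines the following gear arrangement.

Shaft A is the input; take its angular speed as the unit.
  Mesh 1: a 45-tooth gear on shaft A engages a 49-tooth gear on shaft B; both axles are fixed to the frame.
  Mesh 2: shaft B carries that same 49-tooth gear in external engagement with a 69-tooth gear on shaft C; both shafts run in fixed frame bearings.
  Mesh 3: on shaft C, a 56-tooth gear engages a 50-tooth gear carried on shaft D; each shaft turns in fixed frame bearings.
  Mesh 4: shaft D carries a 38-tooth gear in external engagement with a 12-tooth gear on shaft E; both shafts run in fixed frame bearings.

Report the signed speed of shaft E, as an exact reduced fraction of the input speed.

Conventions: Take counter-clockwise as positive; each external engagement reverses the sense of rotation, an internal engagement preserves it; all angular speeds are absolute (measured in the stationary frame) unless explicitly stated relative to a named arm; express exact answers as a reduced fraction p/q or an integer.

266/115

4-mesh fixed-axis compound train (all bearings frame-fixed)
mesh 1 [45T→49T]: |ω|/ω_in = 1×45/49 = 45/49, sense flips to −
mesh 2 [49T→69T]: |ω|/ω_in = (45/49)×49/69 = 15/23, sense flips to +
mesh 3 [56T→50T]: |ω|/ω_in = (15/23)×56/50 = 84/115, sense flips to −
mesh 4 [38T→12T]: |ω|/ω_in = (84/115)×38/12 = 266/115, sense flips to +
signed output speed (× input speed) = 266/115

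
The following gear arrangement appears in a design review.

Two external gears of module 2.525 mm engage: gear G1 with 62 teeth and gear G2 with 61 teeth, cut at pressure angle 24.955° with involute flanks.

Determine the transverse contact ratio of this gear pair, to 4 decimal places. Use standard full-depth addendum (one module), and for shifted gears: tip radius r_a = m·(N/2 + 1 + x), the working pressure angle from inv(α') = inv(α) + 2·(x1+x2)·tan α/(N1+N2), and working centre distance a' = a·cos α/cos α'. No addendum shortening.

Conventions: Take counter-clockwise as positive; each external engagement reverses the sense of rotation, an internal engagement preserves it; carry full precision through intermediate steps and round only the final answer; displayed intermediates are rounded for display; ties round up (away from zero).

1.5581

recognized (one external pair, fixed centres): single-mesh tooth geometry, m = 2.525, N1 = 62, N2 = 61
base radii: r_b1 = 70.967201, r_b2 = 69.822569
tip radii: r_a1 = 80.800000, r_a2 = 79.537500
no profile shift: α' = α, a' = a
action lengths: √(r_a1²−r_b1²) = 38.630251, √(r_a2²−r_b2²) = 38.092292
base pitch p_b = π·m·cos α = 7.191937
CR = (38.630251 + 38.092292 − 155.287500·sin 24.95500°)/7.191937 = 1.558101
contact ratio ≈ 1.5581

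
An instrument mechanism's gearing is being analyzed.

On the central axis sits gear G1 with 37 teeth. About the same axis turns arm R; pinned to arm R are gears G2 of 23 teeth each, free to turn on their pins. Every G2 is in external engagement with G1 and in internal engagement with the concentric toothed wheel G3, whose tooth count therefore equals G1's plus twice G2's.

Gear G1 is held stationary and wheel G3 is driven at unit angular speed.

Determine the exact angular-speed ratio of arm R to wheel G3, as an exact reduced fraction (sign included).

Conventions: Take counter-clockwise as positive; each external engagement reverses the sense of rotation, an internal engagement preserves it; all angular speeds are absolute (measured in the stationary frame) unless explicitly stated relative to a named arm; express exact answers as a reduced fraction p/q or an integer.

planetary set (37T centre, 23T on arm, 83T internal) — Willis relation
ring teeth: 37 + 2·23 = 83
37(ω_sun−ω_arm) = −83(ω_ring−ω_arm),  ω_sun = 0, ω_ring = 1
37(0−ω_arm) = −83(1−ω_arm)  ⇒  120·ω_arm = 83  ⇒  ω_arm = 83/120
ω_out/ω_in = 83/120

83/120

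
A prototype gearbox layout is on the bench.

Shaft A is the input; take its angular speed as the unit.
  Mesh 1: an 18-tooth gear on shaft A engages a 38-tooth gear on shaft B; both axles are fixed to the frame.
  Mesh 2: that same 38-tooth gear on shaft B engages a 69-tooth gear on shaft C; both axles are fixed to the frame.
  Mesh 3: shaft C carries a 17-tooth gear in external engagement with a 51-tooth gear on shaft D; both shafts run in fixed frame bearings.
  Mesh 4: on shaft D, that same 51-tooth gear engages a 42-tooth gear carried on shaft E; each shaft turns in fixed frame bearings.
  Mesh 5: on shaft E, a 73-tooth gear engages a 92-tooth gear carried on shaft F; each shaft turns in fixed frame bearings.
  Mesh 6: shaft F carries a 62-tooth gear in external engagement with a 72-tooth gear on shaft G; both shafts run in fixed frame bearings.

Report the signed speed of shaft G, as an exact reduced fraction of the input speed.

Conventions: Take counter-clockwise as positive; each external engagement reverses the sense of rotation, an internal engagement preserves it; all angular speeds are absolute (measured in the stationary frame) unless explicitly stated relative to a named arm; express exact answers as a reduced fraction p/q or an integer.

6-mesh fixed-axis compound train (all bearings frame-fixed)
mesh 1 [18T→38T]: |ω|/ω_in = 1×18/38 = 9/19, sense flips to −
mesh 2 [38T→69T]: |ω|/ω_in = (9/19)×38/69 = 6/23, sense flips to +
mesh 3 [17T→51T]: |ω|/ω_in = (6/23)×17/51 = 2/23, sense flips to −
mesh 4 [51T→42T]: |ω|/ω_in = (2/23)×51/42 = 17/161, sense flips to +
mesh 5 [73T→92T]: |ω|/ω_in = (17/161)×73/92 = 1241/14812, sense flips to −
mesh 6 [62T→72T]: |ω|/ω_in = (1241/14812)×62/72 = 38471/533232, sense flips to +
signed output speed (× input speed) = 38471/533232

38471/533232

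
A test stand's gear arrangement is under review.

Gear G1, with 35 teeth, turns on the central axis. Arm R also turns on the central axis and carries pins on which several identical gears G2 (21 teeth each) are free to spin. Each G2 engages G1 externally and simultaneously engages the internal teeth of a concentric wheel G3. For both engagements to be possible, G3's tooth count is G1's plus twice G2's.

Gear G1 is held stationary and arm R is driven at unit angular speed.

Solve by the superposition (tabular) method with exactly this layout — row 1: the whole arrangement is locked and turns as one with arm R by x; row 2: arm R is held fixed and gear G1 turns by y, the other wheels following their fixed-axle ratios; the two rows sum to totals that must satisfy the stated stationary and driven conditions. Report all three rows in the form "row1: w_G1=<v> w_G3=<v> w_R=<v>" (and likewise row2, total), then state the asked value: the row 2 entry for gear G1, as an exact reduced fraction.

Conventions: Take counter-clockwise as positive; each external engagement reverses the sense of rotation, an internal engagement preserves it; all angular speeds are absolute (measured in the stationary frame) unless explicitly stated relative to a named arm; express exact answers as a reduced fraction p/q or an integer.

row1: w_G1=1 w_G3=1 w_R=1
row2: w_G1=-1 w_G3=5/11 w_R=0
total: w_G1=0 w_G3=16/11 w_R=1
asked value: -1

planetary set (35T centre, 21T on arm, 77T internal) — Willis relation
superposition row 1 [locked train]: every member turns x
row 2: sun turns y, ring = −(35/77)·y, arm 0
boundary: total ω_sun = x + y = 0 and total ω_arm = x = 1  ⇒  y = -1, x = 1
row 2 ring = −(35/77)·(-1) = 5/11
totals (row 1 + row 2): sun 1 + (-1) = 0, ring 1 + 5/11 = 16/11, arm 1 + 0 = 1
asked cell (row2, sun) = -1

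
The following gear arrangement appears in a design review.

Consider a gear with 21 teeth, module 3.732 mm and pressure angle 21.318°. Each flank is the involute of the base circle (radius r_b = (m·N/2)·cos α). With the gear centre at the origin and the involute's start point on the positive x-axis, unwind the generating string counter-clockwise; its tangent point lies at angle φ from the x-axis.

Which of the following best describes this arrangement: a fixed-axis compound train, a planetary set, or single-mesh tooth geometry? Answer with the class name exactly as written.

single-mesh tooth geometry

class = single-mesh tooth geometry [base-circle involute, m = 3.732, 21T]
classification: single-mesh tooth geometry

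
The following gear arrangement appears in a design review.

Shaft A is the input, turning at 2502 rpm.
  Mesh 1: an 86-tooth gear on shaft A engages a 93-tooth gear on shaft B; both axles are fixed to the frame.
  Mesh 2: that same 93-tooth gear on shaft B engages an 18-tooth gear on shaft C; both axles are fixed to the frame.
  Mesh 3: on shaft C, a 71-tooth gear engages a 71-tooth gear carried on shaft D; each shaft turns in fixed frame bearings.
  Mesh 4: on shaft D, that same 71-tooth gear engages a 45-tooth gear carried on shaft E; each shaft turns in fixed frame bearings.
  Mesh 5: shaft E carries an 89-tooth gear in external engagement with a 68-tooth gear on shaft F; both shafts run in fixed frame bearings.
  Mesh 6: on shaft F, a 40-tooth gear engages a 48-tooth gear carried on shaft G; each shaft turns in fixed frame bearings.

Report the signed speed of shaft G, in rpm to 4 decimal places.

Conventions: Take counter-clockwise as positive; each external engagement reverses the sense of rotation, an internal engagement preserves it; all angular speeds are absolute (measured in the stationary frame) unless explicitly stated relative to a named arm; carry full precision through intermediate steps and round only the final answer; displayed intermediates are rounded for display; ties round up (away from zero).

+20571.1672 rpm

recognized (7 fixed axles, 6 meshes): fixed-axis compound train
mesh 1 [86T→93T]: ω = 2502.0000×86/93 = 2313.6774 rpm, sense flips to −
mesh 2 [93T→18T]: ω = 2313.6774×93/18 = 11954.0000 rpm, sense flips to +
mesh 3 [71T→71T]: ω = 11954.0000×71/71 = 11954.0000 rpm, sense flips to −
mesh 4 [71T→45T]: ω = 11954.0000×71/45 = 18860.7556 rpm, sense flips to +
mesh 5 [89T→68T]: ω = 18860.7556×89/68 = 24685.4007 rpm, sense flips to −
mesh 6 [40T→48T]: ω = 24685.4007×40/48 = 20571.1672 rpm, sense flips to +
signed output speed = +20571.1672 rpm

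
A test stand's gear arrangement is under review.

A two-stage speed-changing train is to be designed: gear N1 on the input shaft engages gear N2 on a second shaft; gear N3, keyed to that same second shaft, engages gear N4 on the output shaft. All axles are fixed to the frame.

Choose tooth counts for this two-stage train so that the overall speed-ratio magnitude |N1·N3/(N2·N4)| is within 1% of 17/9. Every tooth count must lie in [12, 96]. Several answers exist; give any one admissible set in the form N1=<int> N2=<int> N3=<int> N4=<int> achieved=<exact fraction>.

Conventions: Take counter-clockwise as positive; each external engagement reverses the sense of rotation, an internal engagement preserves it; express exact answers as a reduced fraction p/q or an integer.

N1=16 N2=12 N3=17 N4=12 achieved=17/9

class = fixed-axis compound train [2-stage, 17/9 wanted]
target = 17/9 in lowest terms: an exact hit needs N1·N3 = k·17 and N2·N4 = k·9 for one integer k, every count in [12, 96]; additionally prefer no 1:1 stage (N1 ≠ N2, N3 ≠ N4)
k = 1…15: no 1:1-free in-range split of k·17 and k·9 into factor pairs; take k = 16
k = 16: N1·N3 = 272 = 16·17, N2·N4 = 144 = 12·12
achieved = 16·17/(12·12) = 17/9; |achieved − target| = 0 ≤ 17/900 ✓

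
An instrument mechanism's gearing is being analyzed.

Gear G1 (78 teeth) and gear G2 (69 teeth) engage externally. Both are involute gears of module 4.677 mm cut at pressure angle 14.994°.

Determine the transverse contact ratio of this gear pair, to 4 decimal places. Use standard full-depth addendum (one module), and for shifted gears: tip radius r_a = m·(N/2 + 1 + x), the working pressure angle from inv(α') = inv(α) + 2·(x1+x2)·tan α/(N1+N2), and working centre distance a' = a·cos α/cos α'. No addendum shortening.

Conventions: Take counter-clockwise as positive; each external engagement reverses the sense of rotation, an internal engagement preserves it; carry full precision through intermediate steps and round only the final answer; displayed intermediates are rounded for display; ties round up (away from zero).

2.1962

topology: single-mesh involute geometry — m = 4.677, 78T/69T pair
base radii: r_b1 = 176.192711, r_b2 = 155.862783
tip radii: r_a1 = 187.080000, r_a2 = 166.033500
no profile shift: α' = α, a' = a
action lengths: √(r_a1²−r_b1²) = 62.889227, √(r_a2²−r_b2²) = 57.218144
base pitch p_b = π·m·cos α = 14.192967
CR = (62.889227 + 57.218144 − 343.759500·sin 14.99400°)/14.192967 = 2.196203
contact ratio ≈ 2.1962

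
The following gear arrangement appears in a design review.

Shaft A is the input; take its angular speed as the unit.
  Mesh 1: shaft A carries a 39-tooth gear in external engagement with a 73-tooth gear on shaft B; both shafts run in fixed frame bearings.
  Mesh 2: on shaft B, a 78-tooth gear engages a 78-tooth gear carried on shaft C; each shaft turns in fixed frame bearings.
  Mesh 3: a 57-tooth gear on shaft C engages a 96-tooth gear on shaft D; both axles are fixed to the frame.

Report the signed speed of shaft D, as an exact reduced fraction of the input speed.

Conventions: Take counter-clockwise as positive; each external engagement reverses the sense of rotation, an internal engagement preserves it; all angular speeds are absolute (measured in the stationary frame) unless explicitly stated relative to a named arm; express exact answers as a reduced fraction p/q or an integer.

-741/2336

3-mesh fixed-axis compound train (all bearings frame-fixed)
mesh 1 [39T→73T]: |ω|/ω_in = 1×39/73 = 39/73, sense flips to −
mesh 2 [78T→78T]: |ω|/ω_in = (39/73)×78/78 = 39/73, sense flips to +
mesh 3 [57T→96T]: |ω|/ω_in = (39/73)×57/96 = 741/2336, sense flips to −
signed output speed (× input speed) = -741/2336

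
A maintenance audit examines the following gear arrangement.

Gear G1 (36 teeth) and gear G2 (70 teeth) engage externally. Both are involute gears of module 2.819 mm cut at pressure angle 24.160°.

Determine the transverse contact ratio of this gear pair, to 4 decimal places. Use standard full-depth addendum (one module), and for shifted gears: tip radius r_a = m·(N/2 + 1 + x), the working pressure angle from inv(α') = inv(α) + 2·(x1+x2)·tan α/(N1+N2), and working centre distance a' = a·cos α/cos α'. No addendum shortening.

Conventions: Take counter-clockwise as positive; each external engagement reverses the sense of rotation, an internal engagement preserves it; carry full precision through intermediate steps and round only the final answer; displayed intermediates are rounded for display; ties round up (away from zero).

class = single-mesh tooth geometry [involute pair 36T × 70T, m = 2.819]
base radii: r_b1 = 46.297309, r_b2 = 90.022545
tip radii: r_a1 = 53.561000, r_a2 = 101.484000
no profile shift: α' = α, a' = a
action lengths: √(r_a1²−r_b1²) = 26.932135, √(r_a2²−r_b2²) = 46.850225
base pitch p_b = π·m·cos α = 8.080405
CR = (26.932135 + 46.850225 − 149.407000·sin 24.16000°)/8.080405 = 1.563306
contact ratio ≈ 1.5633

1.5633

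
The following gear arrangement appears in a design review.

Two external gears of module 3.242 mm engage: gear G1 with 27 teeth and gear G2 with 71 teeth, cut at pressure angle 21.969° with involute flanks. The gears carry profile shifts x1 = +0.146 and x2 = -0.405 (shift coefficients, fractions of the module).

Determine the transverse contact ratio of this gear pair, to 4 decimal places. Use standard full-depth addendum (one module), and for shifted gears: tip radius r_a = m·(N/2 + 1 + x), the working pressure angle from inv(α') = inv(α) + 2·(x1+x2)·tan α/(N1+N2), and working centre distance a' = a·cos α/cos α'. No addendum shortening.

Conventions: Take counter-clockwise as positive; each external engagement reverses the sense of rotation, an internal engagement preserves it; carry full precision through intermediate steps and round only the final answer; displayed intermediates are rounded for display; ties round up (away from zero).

topology: single-mesh involute geometry — m = 3.242, 27T/71T pair
base radii: r_b1 = 40.588921, r_b2 = 106.733828
tip radii: r_a1 = 47.482332, r_a2 = 117.019990
inv(α') = inv(21.969°) + 2·(+0.146-0.405)·tan α/(27+71) = 0.01783337  ⇒  α' = 21.18808°
a' = a·cos α / cos α' = 158.8580·cos 21.969°/cos 21.18808° = 158.003977
action lengths: √(r_a1²−r_b1²) = 24.639630, √(r_a2²−r_b2²) = 47.974660
base pitch p_b = π·m·cos α = 9.445471
CR = (24.639630 + 47.974660 − 158.003977·sin 21.18808°)/9.445471 = 1.641719
contact ratio ≈ 1.6417

1.6417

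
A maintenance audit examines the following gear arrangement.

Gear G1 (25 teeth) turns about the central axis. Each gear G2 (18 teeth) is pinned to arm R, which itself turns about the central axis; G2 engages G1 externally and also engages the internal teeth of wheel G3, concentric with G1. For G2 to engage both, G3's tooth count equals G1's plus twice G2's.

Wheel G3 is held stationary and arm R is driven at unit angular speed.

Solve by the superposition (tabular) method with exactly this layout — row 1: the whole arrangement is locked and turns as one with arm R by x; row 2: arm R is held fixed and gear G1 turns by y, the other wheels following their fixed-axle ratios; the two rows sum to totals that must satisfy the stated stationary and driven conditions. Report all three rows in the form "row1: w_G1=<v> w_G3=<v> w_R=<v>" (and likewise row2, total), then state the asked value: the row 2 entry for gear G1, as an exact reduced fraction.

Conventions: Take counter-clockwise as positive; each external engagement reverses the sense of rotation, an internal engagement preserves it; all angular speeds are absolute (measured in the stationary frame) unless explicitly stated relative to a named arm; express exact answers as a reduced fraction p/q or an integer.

class = planetary set [G3 = 25+2·18 = 61; Willis about the carrier]
superposition row 1 [locked train]: every member turns x
row 2 (arm held, sun turns y): ω_ring = −(25/61)·y, ω_arm = 0
boundary: total ω_ring = x − (25/61)·y = 0 and total ω_arm = x = 1  ⇒  y = 61/25, x = 1
row 2 ring = −(25/61)·61/25 = -1
totals (row 1 + row 2): sun 1 + 61/25 = 86/25, ring 1 + (-1) = 0, arm 1 + 0 = 1
asked cell (row2, sun) = 61/25

row1: w_G1=1 w_G3=1 w_R=1
row2: w_G1=61/25 w_G3=-1 w_R=0
total: w_G1=86/25 w_G3=0 w_R=1
asked value: 61/25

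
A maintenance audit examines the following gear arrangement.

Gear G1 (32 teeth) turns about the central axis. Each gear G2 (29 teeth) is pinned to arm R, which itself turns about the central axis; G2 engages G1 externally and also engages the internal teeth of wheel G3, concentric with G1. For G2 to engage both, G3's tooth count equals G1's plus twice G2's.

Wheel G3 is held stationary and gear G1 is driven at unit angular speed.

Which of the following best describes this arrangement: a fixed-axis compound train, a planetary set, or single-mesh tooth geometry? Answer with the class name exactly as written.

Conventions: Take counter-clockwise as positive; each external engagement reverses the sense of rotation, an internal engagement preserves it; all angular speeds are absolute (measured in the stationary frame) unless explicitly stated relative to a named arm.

planetary set

topology: planetary set — G1 32T / G2 29T / G3 90T, arm = carrier (Willis)
classification: planetary set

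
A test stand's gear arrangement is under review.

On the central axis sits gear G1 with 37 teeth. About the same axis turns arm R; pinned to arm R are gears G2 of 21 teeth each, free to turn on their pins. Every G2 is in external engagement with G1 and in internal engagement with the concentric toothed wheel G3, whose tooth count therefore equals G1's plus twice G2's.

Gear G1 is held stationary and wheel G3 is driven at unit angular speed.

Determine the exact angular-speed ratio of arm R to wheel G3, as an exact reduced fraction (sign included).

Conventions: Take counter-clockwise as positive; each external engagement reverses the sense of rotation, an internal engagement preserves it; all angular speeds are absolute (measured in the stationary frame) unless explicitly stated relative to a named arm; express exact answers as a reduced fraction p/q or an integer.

class = planetary set [G3 = 37+2·21 = 79; Willis about the carrier]
ring teeth: 37 + 2·21 = 79
37(ω_sun−ω_arm) = −79(ω_ring−ω_arm),  ω_sun = 0, ω_ring = 1
37(0−ω_arm) = −79(1−ω_arm)  ⇒  116·ω_arm = 79  ⇒  ω_arm = 79/116
ω_out/ω_in = 79/116

79/116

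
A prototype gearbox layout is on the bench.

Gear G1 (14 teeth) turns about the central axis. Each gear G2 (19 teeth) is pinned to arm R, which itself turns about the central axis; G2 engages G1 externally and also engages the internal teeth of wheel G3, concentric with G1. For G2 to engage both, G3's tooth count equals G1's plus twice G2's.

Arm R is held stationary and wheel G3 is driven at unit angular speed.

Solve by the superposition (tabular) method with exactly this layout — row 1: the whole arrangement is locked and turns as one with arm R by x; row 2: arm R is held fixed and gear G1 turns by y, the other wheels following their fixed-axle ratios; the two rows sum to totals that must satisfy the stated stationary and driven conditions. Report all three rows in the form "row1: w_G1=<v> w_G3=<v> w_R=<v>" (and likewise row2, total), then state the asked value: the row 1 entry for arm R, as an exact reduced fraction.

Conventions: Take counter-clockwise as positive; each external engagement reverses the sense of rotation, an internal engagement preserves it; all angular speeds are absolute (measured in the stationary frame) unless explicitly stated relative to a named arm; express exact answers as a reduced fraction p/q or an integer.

row1: w_G1=0 w_G3=0 w_R=0
row2: w_G1=-26/7 w_G3=1 w_R=0
total: w_G1=-26/7 w_G3=1 w_R=0
asked value: 0

topology: planetary set — G1 14T / G2 19T / G3 52T, arm = carrier (Willis)
row 1: whole set turns with the arm by x
superposition row 2 [arm held]: sun y, ring −(14/52)·y, arm 0
boundary: total ω_arm = x = 0 and total ω_ring = x − (14/52)·y = 1  ⇒  y = -26/7, x = 0
row 2 ring = −(14/52)·(-26/7) = 1
totals (row 1 + row 2): sun 0 + (-26/7) = -26/7, ring 0 + 1 = 1, arm 0 + 0 = 0
asked cell (row1, arm) = 0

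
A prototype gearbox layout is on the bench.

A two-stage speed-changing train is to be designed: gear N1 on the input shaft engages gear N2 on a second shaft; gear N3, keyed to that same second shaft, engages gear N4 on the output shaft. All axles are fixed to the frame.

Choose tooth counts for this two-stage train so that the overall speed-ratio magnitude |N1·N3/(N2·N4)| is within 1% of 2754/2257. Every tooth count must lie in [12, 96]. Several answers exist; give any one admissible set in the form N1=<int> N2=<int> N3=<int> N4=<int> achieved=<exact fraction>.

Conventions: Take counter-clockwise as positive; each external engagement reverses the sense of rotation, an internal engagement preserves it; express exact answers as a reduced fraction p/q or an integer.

N1=34 N2=37 N3=81 N4=61 achieved=2754/2257

design class (target 2754/2257): fixed-axis compound train
target = 2754/2257 in lowest terms: an exact hit needs N1·N3 = k·2754 and N2·N4 = k·2257 for one integer k, every count in [12, 96]; additionally prefer no 1:1 stage (N1 ≠ N2, N3 ≠ N4)
k = 1: N1·N3 = 2754 = 34·81, N2·N4 = 2257 = 37·61
achieved = 34·81/(37·61) = 2754/2257; |achieved − target| = 0 ≤ 1377/112850 ✓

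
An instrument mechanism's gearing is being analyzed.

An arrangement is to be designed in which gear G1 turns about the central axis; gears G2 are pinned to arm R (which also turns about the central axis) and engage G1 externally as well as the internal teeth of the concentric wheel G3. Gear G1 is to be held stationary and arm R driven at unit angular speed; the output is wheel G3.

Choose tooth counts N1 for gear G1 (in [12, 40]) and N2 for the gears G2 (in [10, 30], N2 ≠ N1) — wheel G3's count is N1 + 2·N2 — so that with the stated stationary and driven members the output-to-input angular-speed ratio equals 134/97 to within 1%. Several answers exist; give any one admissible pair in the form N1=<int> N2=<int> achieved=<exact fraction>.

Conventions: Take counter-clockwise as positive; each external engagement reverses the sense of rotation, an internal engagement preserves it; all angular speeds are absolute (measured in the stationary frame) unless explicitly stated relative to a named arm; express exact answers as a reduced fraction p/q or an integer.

planetary set to be sized for 134/97 (Willis relation)
Willis with ω_sun = 0: ω_ring/ω_arm = (N1+N3)/N3; set equal to 134/97  ⇒  N3/N1 = 1/(134/97 − 1) = 97/37
N3 = N1 + 2·N2  ⇒  N2/N1 = (N3/N1 − 1)/2 = (97/37 − 1)/2 = 30/37
smallest multiple with N1 ≥ 12 and N2 ≥ 10: k = 1  ⇒  N1 = 1·37 = 37, N2 = 1·30 = 30 (N1 ≤ 40, N2 ≤ 30, N2 ≠ N1 ✓), N3 = 37 + 2·30 = 97
check: (N1+N3)/N3 with N1 = 37, N3 = 97 gives 134/97; |achieved − target| = 0 ≤ 67/4850 ✓

N1=37 N2=30 achieved=134/97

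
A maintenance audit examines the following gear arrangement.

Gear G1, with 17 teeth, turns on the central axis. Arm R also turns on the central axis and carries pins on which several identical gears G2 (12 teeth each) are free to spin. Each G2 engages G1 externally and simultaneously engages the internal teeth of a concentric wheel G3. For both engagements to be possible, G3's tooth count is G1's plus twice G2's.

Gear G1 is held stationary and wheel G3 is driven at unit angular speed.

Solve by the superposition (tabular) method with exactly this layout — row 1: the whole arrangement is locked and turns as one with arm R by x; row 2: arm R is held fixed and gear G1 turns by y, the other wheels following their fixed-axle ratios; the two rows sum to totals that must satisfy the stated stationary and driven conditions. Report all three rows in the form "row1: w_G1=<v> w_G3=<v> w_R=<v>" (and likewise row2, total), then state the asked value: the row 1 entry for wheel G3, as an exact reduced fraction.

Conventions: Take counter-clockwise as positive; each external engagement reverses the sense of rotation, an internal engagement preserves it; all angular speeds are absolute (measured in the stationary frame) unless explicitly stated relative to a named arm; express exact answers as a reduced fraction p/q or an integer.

row1: w_G1=41/58 w_G3=41/58 w_R=41/58
row2: w_G1=-41/58 w_G3=17/58 w_R=0
total: w_G1=0 w_G3=1 w_R=41/58
asked value: 41/58

topology: planetary set — G1 17T / G2 12T / G3 41T, arm = carrier (Willis)
row 1 (train locked, turned with arm): all members turn x
row 2: sun turns y, ring = −(17/41)·y, arm 0
boundary: total ω_sun = x + y = 0 and total ω_ring = x − (17/41)·y = 1  ⇒  y = -41/58, x = 41/58
row 2 ring = −(17/41)·(-41/58) = 17/58
totals (row 1 + row 2): sun 41/58 + (-41/58) = 0, ring 41/58 + 17/58 = 1, arm 41/58 + 0 = 41/58
asked cell (row1, ring) = 41/58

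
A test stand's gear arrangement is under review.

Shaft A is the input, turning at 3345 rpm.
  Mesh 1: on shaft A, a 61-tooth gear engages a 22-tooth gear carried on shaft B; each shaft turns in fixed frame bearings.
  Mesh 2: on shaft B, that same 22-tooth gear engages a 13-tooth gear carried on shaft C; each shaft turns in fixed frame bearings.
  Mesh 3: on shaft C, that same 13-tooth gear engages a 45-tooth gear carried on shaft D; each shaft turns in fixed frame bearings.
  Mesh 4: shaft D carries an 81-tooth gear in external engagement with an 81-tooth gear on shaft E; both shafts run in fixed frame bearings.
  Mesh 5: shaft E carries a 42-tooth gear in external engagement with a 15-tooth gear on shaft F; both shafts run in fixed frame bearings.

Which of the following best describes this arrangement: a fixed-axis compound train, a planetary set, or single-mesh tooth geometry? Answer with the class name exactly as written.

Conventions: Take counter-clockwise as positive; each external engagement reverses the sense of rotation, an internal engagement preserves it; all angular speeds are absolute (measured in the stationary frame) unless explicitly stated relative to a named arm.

5-mesh fixed-axis compound train (all bearings frame-fixed)
classification: fixed-axis compound train

fixed-axis compound train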